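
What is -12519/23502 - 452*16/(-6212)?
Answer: 7683203/12166202 ≈ 0.63152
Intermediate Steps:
-12519/23502 - 452*16/(-6212) = -12519*1/23502 - 7232*(-1/6212) = -4173/7834 + 1808/1553 = 7683203/12166202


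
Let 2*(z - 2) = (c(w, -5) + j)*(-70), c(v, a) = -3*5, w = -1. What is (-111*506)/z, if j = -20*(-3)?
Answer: 5106/143 ≈ 35.706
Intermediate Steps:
j = 60
c(v, a) = -15
z = -1573 (z = 2 + ((-15 + 60)*(-70))/2 = 2 + (45*(-70))/2 = 2 + (½)*(-3150) = 2 - 1575 = -1573)
(-111*506)/z = -111*506/(-1573) = -56166*(-1/1573) = 5106/143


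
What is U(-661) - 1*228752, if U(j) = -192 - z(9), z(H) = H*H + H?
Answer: -229034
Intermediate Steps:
z(H) = H + H² (z(H) = H² + H = H + H²)
U(j) = -282 (U(j) = -192 - 9*(1 + 9) = -192 - 9*10 = -192 - 1*90 = -192 - 90 = -282)
U(-661) - 1*228752 = -282 - 1*228752 = -282 - 228752 = -229034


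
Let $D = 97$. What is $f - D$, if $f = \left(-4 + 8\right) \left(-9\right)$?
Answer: $-133$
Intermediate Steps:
$f = -36$ ($f = 4 \left(-9\right) = -36$)
$f - D = -36 - 97 = -133$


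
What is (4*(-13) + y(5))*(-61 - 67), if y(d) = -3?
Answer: 7040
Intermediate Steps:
(4*(-13) + y(5))*(-61 - 67) = (4*(-13) - 3)*(-61 - 67) = (-52 - 3)*(-128) = -55*(-128) = 7040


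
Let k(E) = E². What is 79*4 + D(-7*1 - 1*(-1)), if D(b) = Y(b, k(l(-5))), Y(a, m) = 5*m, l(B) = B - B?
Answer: 316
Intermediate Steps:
l(B) = 0
D(b) = 0 (D(b) = 5*0² = 5*0 = 0)
79*4 + D(-7*1 - 1*(-1)) = 79*4 + 0 = 316 + 0 = 316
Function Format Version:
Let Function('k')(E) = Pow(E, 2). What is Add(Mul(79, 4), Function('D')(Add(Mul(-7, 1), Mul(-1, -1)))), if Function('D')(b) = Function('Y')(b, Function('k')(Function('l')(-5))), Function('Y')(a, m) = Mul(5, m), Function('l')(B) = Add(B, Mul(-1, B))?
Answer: 316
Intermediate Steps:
Function('l')(B) = 0
Function('D')(b) = 0 (Function('D')(b) = Mul(5, Pow(0, 2)) = Mul(5, 0) = 0)
Add(Mul(79, 4), Function('D')(Add(Mul(-7, 1), Mul(-1, -1)))) = Add(Mul(79, 4), 0) = Add(316, 0) = 316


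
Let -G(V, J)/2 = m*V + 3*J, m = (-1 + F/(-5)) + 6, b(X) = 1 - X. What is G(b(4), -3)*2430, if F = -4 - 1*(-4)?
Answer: 116640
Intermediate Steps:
F = 0 (F = -4 + 4 = 0)
m = 5 (m = (-1 + 0/(-5)) + 6 = (-1 + 0*(-⅕)) + 6 = (-1 + 0) + 6 = -1 + 6 = 5)
G(V, J) = -10*V - 6*J (G(V, J) = -2*(5*V + 3*J) = -2*(3*J + 5*V) = -10*V - 6*J)
G(b(4), -3)*2430 = (-10*(1 - 1*4) - 6*(-3))*2430 = (-10*(1 - 4) + 18)*2430 = (-10*(-3) + 18)*2430 = (30 + 18)*2430 = 48*2430 = 116640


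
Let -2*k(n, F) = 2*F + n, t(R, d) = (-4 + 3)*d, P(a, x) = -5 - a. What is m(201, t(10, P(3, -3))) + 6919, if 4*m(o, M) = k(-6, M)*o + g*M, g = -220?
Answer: 24911/4 ≈ 6227.8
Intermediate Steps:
t(R, d) = -d
k(n, F) = -F - n/2 (k(n, F) = -(2*F + n)/2 = -(n + 2*F)/2 = -F - n/2)
m(o, M) = -55*M + o*(3 - M)/4 (m(o, M) = ((-M - 1/2*(-6))*o - 220*M)/4 = ((-M + 3)*o - 220*M)/4 = ((3 - M)*o - 220*M)/4 = (o*(3 - M) - 220*M)/4 = (-220*M + o*(3 - M))/4 = -55*M + o*(3 - M)/4)
m(201, t(10, P(3, -3))) + 6919 = (-(-55)*(-5 - 1*3) - 1/4*201*(-3 - (-5 - 1*3))) + 6919 = (-(-55)*(-5 - 3) - 1/4*201*(-3 - (-5 - 3))) + 6919 = (-(-55)*(-8) - 1/4*201*(-3 - 1*(-8))) + 6919 = (-55*8 - 1/4*201*(-3 + 8)) + 6919 = (-440 - 1/4*201*5) + 6919 = (-440 - 1005/4) + 6919 = -2765/4 + 6919 = 24911/4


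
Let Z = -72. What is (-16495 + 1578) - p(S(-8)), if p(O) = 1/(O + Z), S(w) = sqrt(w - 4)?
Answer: -6459055/433 + I*sqrt(3)/2598 ≈ -14917.0 + 0.00066669*I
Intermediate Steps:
S(w) = sqrt(-4 + w)
p(O) = 1/(-72 + O) (p(O) = 1/(O - 72) = 1/(-72 + O))
(-16495 + 1578) - p(S(-8)) = (-16495 + 1578) - 1/(-72 + sqrt(-4 - 8)) = -14917 - 1/(-72 + sqrt(-12)) = -14917 - 1/(-72 + 2*I*sqrt(3))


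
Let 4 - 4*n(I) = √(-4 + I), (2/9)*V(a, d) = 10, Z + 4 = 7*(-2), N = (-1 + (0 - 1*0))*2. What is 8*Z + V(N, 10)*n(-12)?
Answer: -99 - 45*I ≈ -99.0 - 45.0*I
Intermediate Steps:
N = -2 (N = (-1 + (0 + 0))*2 = (-1 + 0)*2 = -1*2 = -2)
Z = -18 (Z = -4 + 7*(-2) = -4 - 14 = -18)
V(a, d) = 45 (V(a, d) = (9/2)*10 = 45)
n(I) = 1 - √(-4 + I)/4
8*Z + V(N, 10)*n(-12) = 8*(-18) + 45*(1 - √(-4 - 12)/4) = -144 + 45*(1 - I) = -144 + (45 - 45*I) = -99 - 45*I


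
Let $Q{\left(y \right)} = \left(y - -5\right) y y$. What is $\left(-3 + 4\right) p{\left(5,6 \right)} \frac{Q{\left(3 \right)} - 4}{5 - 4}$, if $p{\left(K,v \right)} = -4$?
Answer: $-272$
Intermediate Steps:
$Q{\left(y \right)} = y^{2} \left(5 + y\right)$ ($Q{\left(y \right)} = \left(y + 5\right) y y = \left(5 + y\right) y y = y \left(5 + y\right) y = y^{2} \left(5 + y\right)$)
$\left(-3 + 4\right) p{\left(5,6 \right)} \frac{Q{\left(3 \right)} - 4}{5 - 4} = \left(-3 + 4\right) \left(-4\right) \frac{3^{2} \left(5 + 3\right) - 4}{5 - 4} = 1 \left(-4\right) \frac{9 \cdot 8 - 4}{1} = - 4 \left(72 - 4\right) 1 = - 4 \cdot 68 \cdot 1 = \left(-4\right) 68 = -272$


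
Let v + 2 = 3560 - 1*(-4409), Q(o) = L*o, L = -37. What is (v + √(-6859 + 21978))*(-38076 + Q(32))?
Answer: -312784420 - 39260*√15119 ≈ -3.1761e+8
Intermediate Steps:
Q(o) = -37*o
v = 7967 (v = -2 + (3560 - 1*(-4409)) = -2 + (3560 + 4409) = -2 + 7969 = 7967)
(v + √(-6859 + 21978))*(-38076 + Q(32)) = (7967 + √(-6859 + 21978))*(-38076 - 37*32) = (7967 + √15119)*(-38076 - 1184) = (7967 + √15119)*(-39260) = -312784420 - 39260*√15119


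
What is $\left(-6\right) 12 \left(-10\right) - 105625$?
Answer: $-104905$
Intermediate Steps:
$\left(-6\right) 12 \left(-10\right) - 105625 = \left(-72\right) \left(-10\right) - 105625 = 720 - 105625 = -104905$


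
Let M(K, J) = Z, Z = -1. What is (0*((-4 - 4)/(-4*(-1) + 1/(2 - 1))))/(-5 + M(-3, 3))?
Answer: 0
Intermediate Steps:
M(K, J) = -1
(0*((-4 - 4)/(-4*(-1) + 1/(2 - 1))))/(-5 + M(-3, 3)) = (0*((-4 - 4)/(-4*(-1) + 1/(2 - 1))))/(-5 - 1) = (0*(-8/(4 + 1/1)))/(-6) = (0*(-8/(4 + 1)))*(-1/6) = (0*(-8/5))*(-1/6) = 0*(-1/6) = 0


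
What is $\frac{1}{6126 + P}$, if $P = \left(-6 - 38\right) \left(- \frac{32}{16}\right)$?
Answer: $\frac{1}{6214} \approx 0.00016093$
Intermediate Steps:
$P = 88$ ($P = - 44 \left(\left(-32\right) \frac{1}{16}\right) = \left(-44\right) \left(-2\right) = 88$)
$\frac{1}{6126 + P} = \frac{1}{6126 + 88} = \frac{1}{6214}$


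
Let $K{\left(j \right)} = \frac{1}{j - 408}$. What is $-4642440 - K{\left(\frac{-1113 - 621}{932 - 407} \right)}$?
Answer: $- \frac{334153546145}{71978} \approx -4.6424 \cdot 10^{6}$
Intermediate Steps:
$K{\left(j \right)} = \frac{1}{-408 + j}$
$-4642440 - K{\left(\frac{-1113 - 621}{932 - 407} \right)} = -4642440 - \frac{1}{-408 + \frac{-1113 - 621}{932 - 407}} = -4642440 - \frac{1}{-408 - \frac{1734}{525}} = -4642440 - \frac{1}{-408 - \frac{578}{175}} = -4642440 - \frac{1}{- \frac{71978}{175}} = -4642440 - - \frac{175}{71978} = -4642440 + \frac{175}{71978} = - \frac{334153546145}{71978}$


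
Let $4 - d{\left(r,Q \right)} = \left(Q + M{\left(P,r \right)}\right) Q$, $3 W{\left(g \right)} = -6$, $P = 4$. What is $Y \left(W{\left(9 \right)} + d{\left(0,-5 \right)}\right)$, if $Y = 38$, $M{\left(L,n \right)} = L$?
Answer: $-114$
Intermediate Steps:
$W{\left(g \right)} = -2$ ($W{\left(g \right)} = \frac{1}{3} \left(-6\right) = -2$)
$d{\left(r,Q \right)} = 4 - Q \left(4 + Q\right)$ ($d{\left(r,Q \right)} = 4 - \left(Q + 4\right) Q = 4 - \left(4 + Q\right) Q = 4 - Q \left(4 + Q\right)$)
$Y \left(W{\left(9 \right)} + d{\left(0,-5 \right)}\right) = 38 \left(-2 - 1\right) = 38 \left(-3\right) = -114$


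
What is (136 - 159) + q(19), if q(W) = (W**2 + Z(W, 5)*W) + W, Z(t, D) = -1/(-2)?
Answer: 733/2 ≈ 366.50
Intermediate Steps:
Z(t, D) = 1/2 (Z(t, D) = -1*(-1/2) = 1/2)
q(W) = W**2 + 3*W/2 (q(W) = (W**2 + W/2) + W = W**2 + 3*W/2)
(136 - 159) + q(19) = (136 - 159) + (1/2)*19*(3 + 2*19) = -23 + (1/2)*19*(3 + 38) = -23 + (1/2)*19*41 = -23 + 779/2 = 733/2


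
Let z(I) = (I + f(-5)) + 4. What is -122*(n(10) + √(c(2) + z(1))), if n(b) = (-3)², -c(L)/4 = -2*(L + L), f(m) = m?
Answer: -1098 - 488*√2 ≈ -1788.1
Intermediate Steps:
c(L) = 16*L (c(L) = -(-8)*(L + L) = -(-8)*2*L = -(-16)*L = 16*L)
n(b) = 9
z(I) = -1 + I (z(I) = (I - 5) + 4 = (-5 + I) + 4 = -1 + I)
-122*(n(10) + √(c(2) + z(1))) = -122*(9 + √(16*2 + (-1 + 1))) = -122*(9 + √(32 + 0)) = -122*(9 + √32) = -122*(9 + 4*√2) = -1098 - 488*√2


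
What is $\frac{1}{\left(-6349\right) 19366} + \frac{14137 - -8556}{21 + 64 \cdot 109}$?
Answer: $\frac{2790211771665}{860314273798} \approx 3.2432$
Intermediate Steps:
$\frac{1}{\left(-6349\right) 19366} + \frac{14137 - -8556}{21 + 64 \cdot 109} = \left(- \frac{1}{6349}\right) \frac{1}{19366} + \frac{14137 + 8556}{21 + 6976} = - \frac{1}{122954734} + \frac{22693}{6997} = \frac{2790211771665}{860314273798}$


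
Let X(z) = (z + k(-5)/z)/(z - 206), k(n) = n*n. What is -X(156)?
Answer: 24361/7800 ≈ 3.1232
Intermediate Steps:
k(n) = n²
X(z) = (z + 25/z)/(-206 + z) (X(z) = (z + (-5)²/z)/(z - 206) = (z + 25/z)/(-206 + z))
-X(156) = -(25 + 156²)/(156*(-206 + 156)) = -(25 + 24336)/(156*(-50)) = -(-1)*24361/(156*50) = -1*(-24361/7800) = 24361/7800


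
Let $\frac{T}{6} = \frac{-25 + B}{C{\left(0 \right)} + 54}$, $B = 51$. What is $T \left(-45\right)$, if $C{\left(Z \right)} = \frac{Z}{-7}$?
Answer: $-130$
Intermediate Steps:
$C{\left(Z \right)} = - \frac{Z}{7}$ ($C{\left(Z \right)} = Z \left(- \frac{1}{7}\right) = - \frac{Z}{7}$)
$T = \frac{26}{9}$ ($T = 6 \frac{-25 + 51}{\left(- \frac{1}{7}\right) 0 + 54} = 6 \frac{26}{0 + 54} = 6 \cdot \frac{26}{54} = 6 \cdot 26 \cdot \frac{1}{54} = 6 \cdot \frac{13}{27} = \frac{26}{9} \approx 2.8889$)
$T \left(-45\right) = \frac{26}{9} \left(-45\right) = -130$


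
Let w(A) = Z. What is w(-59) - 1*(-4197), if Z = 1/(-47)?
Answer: 197258/47 ≈ 4197.0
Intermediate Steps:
Z = -1/47 ≈ -0.021277
w(A) = -1/47
w(-59) - 1*(-4197) = -1/47 - 1*(-4197) = -1/47 + 4197 = 197258/47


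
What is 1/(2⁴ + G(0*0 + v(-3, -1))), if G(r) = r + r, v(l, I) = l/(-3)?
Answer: 1/18 ≈ 0.055556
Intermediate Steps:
v(l, I) = -l/3 (v(l, I) = l*(-⅓) = -l/3)
G(r) = 2*r
1/(2⁴ + G(0*0 + v(-3, -1))) = 1/(2⁴ + 2*(0*0 - ⅓*(-3))) = 1/(16 + 2*(0 + 1)) = 1/(16 + 2*1) = 1/(16 + 2) = 1/18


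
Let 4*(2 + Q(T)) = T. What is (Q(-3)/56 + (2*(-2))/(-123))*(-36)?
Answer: 1371/2296 ≈ 0.59713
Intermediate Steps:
Q(T) = -2 + T/4
(Q(-3)/56 + (2*(-2))/(-123))*(-36) = ((-2 + (¼)*(-3))/56 + (2*(-2))/(-123))*(-36) = ((-2 - ¾)*(1/56) - 4*(-1/123))*(-36) = (-11/4*1/56 + 4/123)*(-36) = (-11/224 + 4/123)*(-36) = -457/27552*(-36) = 1371/2296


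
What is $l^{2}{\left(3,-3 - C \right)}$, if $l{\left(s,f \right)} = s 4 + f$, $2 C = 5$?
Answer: $\frac{169}{4} \approx 42.25$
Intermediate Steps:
$C = \frac{5}{2}$ ($C = \frac{1}{2} \cdot 5 = \frac{5}{2} \approx 2.5$)
$l{\left(s,f \right)} = f + 4 s$ ($l{\left(s,f \right)} = 4 s + f = f + 4 s$)
$l^{2}{\left(3,-3 - C \right)} = \left(\left(-3 - \frac{5}{2}\right) + 4 \cdot 3\right)^{2} = \left(\left(-3 - \frac{5}{2}\right) + 12\right)^{2} = \left(- \frac{11}{2} + 12\right)^{2} = \left(\frac{13}{2}\right)^{2} = \frac{169}{4}$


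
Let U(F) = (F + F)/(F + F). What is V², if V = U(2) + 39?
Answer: 1600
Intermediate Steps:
U(F) = 1 (U(F) = (2*F)/((2*F)) = (2*F)*(1/(2*F)) = 1)
V = 40 (V = 1 + 39 = 40)
V² = 40² = 1600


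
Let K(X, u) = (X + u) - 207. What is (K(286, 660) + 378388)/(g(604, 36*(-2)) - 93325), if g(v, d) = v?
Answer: -379127/92721 ≈ -4.0889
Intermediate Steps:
K(X, u) = -207 + X + u
(K(286, 660) + 378388)/(g(604, 36*(-2)) - 93325) = ((-207 + 286 + 660) + 378388)/(604 - 93325) = (739 + 378388)/(-92721) = 379127*(-1/92721) = -379127/92721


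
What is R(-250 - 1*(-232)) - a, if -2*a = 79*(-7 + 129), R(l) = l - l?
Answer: 4819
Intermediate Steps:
R(l) = 0
a = -4819 (a = -79*(-7 + 129)/2 = -79*122/2 = -1/2*9638 = -4819)
R(-250 - 1*(-232)) - a = 0 - 1*(-4819) = 0 + 4819 = 4819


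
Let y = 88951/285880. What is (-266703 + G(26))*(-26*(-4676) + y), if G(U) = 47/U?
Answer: -241007767942630961/7432880 ≈ -3.2425e+10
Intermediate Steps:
y = 88951/285880 (y = 88951*(1/285880) = 88951/285880 ≈ 0.31115)
(-266703 + G(26))*(-26*(-4676) + y) = (-266703 + 47/26)*(-26*(-4676) + 88951/285880) = (-266703 + 47*(1/26))*(121576 + 88951/285880) = (-266703 + 47/26)*(34756235831/285880) = -6934231/26*34756235831/285880 = -241007767942630961/7432880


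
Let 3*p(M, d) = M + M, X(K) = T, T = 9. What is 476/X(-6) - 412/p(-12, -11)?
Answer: 1879/18 ≈ 104.39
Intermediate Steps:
X(K) = 9
p(M, d) = 2*M/3 (p(M, d) = (M + M)/3 = (2*M)/3 = 2*M/3)
476/X(-6) - 412/p(-12, -11) = 476/9 - 412/((2/3)*(-12)) = 476*(1/9) - 412/(-8) = 476/9 - 412*(-1/8) = 476/9 + 103/2 = 1879/18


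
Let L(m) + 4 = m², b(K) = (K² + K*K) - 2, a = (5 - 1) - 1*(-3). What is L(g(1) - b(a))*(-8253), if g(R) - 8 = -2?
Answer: -66816288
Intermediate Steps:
g(R) = 6 (g(R) = 8 - 2 = 6)
a = 7 (a = 4 + 3 = 7)
b(K) = -2 + 2*K² (b(K) = (K² + K²) - 2 = 2*K² - 2 = -2 + 2*K²)
L(m) = -4 + m²
L(g(1) - b(a))*(-8253) = (-4 + (6 - (-2 + 2*7²))²)*(-8253) = (-4 + (6 - (-2 + 2*49))²)*(-8253) = (-4 + (6 - (-2 + 98))²)*(-8253) = (-4 + (6 - 1*96)²)*(-8253) = (-4 + (6 - 96)²)*(-8253) = (-4 + (-90)²)*(-8253) = (-4 + 8100)*(-8253) = 8096*(-8253) = -66816288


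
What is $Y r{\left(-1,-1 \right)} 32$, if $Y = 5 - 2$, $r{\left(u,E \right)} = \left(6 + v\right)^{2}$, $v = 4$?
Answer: $9600$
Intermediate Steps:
$r{\left(u,E \right)} = 100$ ($r{\left(u,E \right)} = \left(6 + 4\right)^{2} = 10^{2} = 100$)
$Y = 3$ ($Y = 5 - 2 = 3$)
$Y r{\left(-1,-1 \right)} 32 = 3 \cdot 100 \cdot 32 = 300 \cdot 32 = 9600$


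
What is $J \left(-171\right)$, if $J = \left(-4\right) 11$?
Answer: $7524$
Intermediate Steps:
$J = -44$
$J \left(-171\right) = \left(-44\right) \left(-171\right) = 7524$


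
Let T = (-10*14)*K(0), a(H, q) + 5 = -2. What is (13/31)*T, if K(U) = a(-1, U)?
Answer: 12740/31 ≈ 410.97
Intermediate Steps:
a(H, q) = -7 (a(H, q) = -5 - 2 = -7)
K(U) = -7
T = 980 (T = -10*14*(-7) = -140*(-7) = 980)
(13/31)*T = (13/31)*980 = 12740/31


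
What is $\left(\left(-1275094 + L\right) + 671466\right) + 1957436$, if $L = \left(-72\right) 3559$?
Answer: $1097560$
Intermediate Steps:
$L = -256248$
$\left(\left(-1275094 + L\right) + 671466\right) + 1957436 = \left(\left(-1275094 - 256248\right) + 671466\right) + 1957436 = \left(-1531342 + 671466\right) + 1957436 = -859876 + 1957436 = 1097560$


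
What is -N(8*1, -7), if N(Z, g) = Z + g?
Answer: -1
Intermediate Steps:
-N(8*1, -7) = -(8*1 - 7) = -(8 - 7) = -1*1 = -1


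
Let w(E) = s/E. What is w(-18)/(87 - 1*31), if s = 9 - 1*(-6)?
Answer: -5/336 ≈ -0.014881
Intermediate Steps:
s = 15 (s = 9 + 6 = 15)
w(E) = 15/E
w(-18)/(87 - 1*31) = (15/(-18))/(87 - 1*31) = (15*(-1/18))/(87 - 31) = -⅚/56 = -⅚*1/56 = -5/336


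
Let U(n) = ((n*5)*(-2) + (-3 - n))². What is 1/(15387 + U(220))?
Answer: 1/5886316 ≈ 1.6989e-7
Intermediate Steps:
U(n) = (-3 - 11*n)² (U(n) = ((5*n)*(-2) + (-3 - n))² = (-10*n + (-3 - n))² = (-3 - 11*n)²)
1/(15387 + U(220)) = 1/(15387 + (3 + 11*220)²) = 1/(15387 + (3 + 2420)²) = 1/(15387 + 2423²) = 1/(15387 + 5870929) = 1/5886316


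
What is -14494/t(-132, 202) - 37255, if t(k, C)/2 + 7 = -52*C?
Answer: -391580058/10511 ≈ -37254.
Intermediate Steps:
t(k, C) = -14 - 104*C (t(k, C) = -14 + 2*(-52*C) = -14 - 104*C)
-14494/t(-132, 202) - 37255 = -14494/(-14 - 104*202) - 37255 = -14494/(-14 - 21008) - 37255 = -14494/(-21022) - 37255 = -14494*(-1/21022) - 37255 = 7247/10511 - 37255 = -391580058/10511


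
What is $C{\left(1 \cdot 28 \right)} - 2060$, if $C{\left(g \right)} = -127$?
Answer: $-2187$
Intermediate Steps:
$C{\left(1 \cdot 28 \right)} - 2060 = -127 - 2060 = -2187$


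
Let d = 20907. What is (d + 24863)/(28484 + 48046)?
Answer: 4577/7653 ≈ 0.59807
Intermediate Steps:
(d + 24863)/(28484 + 48046) = (20907 + 24863)/(28484 + 48046) = 45770/76530 = 45770*(1/76530) = 4577/7653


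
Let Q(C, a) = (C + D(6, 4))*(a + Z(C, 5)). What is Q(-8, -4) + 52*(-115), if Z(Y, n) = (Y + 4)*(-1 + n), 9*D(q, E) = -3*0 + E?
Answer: -52460/9 ≈ -5828.9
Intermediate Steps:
D(q, E) = E/9 (D(q, E) = (-3*0 + E)/9 = (0 + E)/9 = E/9)
Z(Y, n) = (-1 + n)*(4 + Y) (Z(Y, n) = (4 + Y)*(-1 + n) = (-1 + n)*(4 + Y))
Q(C, a) = (4/9 + C)*(16 + a + 4*C) (Q(C, a) = (C + (⅑)*4)*(a + (-4 - C + 4*5 + C*5)) = (C + 4/9)*(a + (-4 - C + 20 + 5*C)) = (4/9 + C)*(a + (16 + 4*C)) = (4/9 + C)*(16 + a + 4*C))
Q(-8, -4) + 52*(-115) = (64/9 + 4*(-8)² + (4/9)*(-4) + (160/9)*(-8) - 8*(-4)) + 52*(-115) = (64/9 + 4*64 - 16/9 - 1280/9 + 32) - 5980 = (64/9 + 256 - 16/9 - 1280/9 + 32) - 5980 = 1360/9 - 5980 = -52460/9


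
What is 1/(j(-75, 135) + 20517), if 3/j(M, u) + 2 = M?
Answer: 77/1579806 ≈ 4.8740e-5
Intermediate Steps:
j(M, u) = 3/(-2 + M)
1/(j(-75, 135) + 20517) = 1/(3/(-2 - 75) + 20517) = 1/(3/(-77) + 20517) = 1/(3*(-1/77) + 20517) = 1/(-3/77 + 20517) = 1/(1579806/77) = 77/1579806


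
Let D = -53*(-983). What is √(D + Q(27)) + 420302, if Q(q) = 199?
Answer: 420302 + √52298 ≈ 4.2053e+5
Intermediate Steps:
D = 52099
√(D + Q(27)) + 420302 = √(52099 + 199) + 420302 = √52298 + 420302 = 420302 + √52298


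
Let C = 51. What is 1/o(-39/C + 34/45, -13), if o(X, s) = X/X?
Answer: 1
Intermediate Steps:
o(X, s) = 1
1/o(-39/C + 34/45, -13) = 1/1 = 1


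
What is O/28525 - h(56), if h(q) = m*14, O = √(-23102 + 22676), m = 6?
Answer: -84 + I*√426/28525 ≈ -84.0 + 0.00072357*I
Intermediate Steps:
O = I*√426 (O = √(-426) = I*√426 ≈ 20.64*I)
h(q) = 84 (h(q) = 6*14 = 84)
O/28525 - h(56) = (I*√426)/28525 - 1*84 = (I*√426)*(1/28525) - 84 = I*√426/28525 - 84 = -84 + I*√426/28525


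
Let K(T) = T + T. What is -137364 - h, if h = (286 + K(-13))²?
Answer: -204964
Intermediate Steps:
K(T) = 2*T
h = 67600 (h = (286 + 2*(-13))² = (286 - 26)² = 260² = 67600)
-137364 - h = -137364 - 1*67600 = -137364 - 67600 = -204964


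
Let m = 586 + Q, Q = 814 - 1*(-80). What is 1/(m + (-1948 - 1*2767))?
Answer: -1/3235 ≈ -0.00030912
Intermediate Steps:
Q = 894 (Q = 814 + 80 = 894)
m = 1480 (m = 586 + 894 = 1480)
1/(m + (-1948 - 1*2767)) = 1/(1480 + (-1948 - 1*2767)) = 1/(1480 + (-1948 - 2767)) = 1/(1480 - 4715) = 1/(-3235) = -1/3235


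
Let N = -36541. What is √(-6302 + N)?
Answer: I*√42843 ≈ 206.99*I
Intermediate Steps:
√(-6302 + N) = √(-6302 - 36541) = √(-42843) = I*√42843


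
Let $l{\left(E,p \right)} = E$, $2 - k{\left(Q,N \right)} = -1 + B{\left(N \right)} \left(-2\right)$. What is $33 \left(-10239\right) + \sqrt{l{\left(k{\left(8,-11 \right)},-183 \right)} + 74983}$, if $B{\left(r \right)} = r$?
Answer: $-337887 + 2 \sqrt{18741} \approx -3.3761 \cdot 10^{5}$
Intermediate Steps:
$k{\left(Q,N \right)} = 3 + 2 N$ ($k{\left(Q,N \right)} = 2 - \left(-1 + N \left(-2\right)\right) = 2 - \left(-1 - 2 N\right) = 2 + \left(1 + 2 N\right) = 3 + 2 N$)
$33 \left(-10239\right) + \sqrt{l{\left(k{\left(8,-11 \right)},-183 \right)} + 74983} = 33 \left(-10239\right) + \sqrt{\left(3 + 2 \left(-11\right)\right) + 74983} = -337887 + \sqrt{\left(3 - 22\right) + 74983} = -337887 + \sqrt{-19 + 74983} = -337887 + \sqrt{74964} = -337887 + 2 \sqrt{18741}$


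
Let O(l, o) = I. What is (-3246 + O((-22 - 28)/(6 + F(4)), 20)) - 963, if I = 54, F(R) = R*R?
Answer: -4155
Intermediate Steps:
F(R) = R²
O(l, o) = 54
(-3246 + O((-22 - 28)/(6 + F(4)), 20)) - 963 = (-3246 + 54) - 963 = -3192 - 963 = -4155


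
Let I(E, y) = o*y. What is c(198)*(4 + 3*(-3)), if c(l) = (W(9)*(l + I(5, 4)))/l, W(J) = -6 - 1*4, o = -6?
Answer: 1450/33 ≈ 43.939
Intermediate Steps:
I(E, y) = -6*y
W(J) = -10 (W(J) = -6 - 4 = -10)
c(l) = (240 - 10*l)/l (c(l) = (-10*(l - 6*4))/l = (-10*(l - 24))/l = (-10*(-24 + l))/l = (240 - 10*l)/l)
c(198)*(4 + 3*(-3)) = (-10 + 240/198)*(4 + 3*(-3)) = (-10 + 240*(1/198))*(4 - 9) = (-10 + 40/33)*(-5) = -290/33*(-5) = 1450/33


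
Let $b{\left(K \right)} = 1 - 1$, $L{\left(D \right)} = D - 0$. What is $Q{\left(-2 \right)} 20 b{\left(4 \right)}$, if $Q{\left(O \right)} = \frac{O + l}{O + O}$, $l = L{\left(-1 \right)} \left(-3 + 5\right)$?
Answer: $0$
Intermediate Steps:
$L{\left(D \right)} = D$ ($L{\left(D \right)} = D + 0 = D$)
$l = -2$ ($l = - (-3 + 5) = \left(-1\right) 2 = -2$)
$b{\left(K \right)} = 0$ ($b{\left(K \right)} = 1 - 1 = 0$)
$Q{\left(O \right)} = \frac{-2 + O}{2 O}$ ($Q{\left(O \right)} = \frac{O - 2}{O + O} = \frac{-2 + O}{2 O}$)
$Q{\left(-2 \right)} 20 b{\left(4 \right)} = \frac{-2 - 2}{2 \left(-2\right)} 20 \cdot 0 = \frac{1}{2} \left(- \frac{1}{2}\right) \left(-4\right) 20 \cdot 0 = 1 \cdot 20 \cdot 0 = 20 \cdot 0 = 0$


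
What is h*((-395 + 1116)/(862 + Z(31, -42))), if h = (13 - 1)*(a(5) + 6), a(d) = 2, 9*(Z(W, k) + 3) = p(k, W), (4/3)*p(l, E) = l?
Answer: 138432/1711 ≈ 80.907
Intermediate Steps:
p(l, E) = 3*l/4
Z(W, k) = -3 + k/12 (Z(W, k) = -3 + (3*k/4)/9 = -3 + k/12)
h = 96 (h = (13 - 1)*(2 + 6) = 12*8 = 96)
h*((-395 + 1116)/(862 + Z(31, -42))) = 96*((-395 + 1116)/(862 + (-3 + (1/12)*(-42)))) = 96*(721/(862 + (-3 - 7/2))) = 96*(721/(862 - 13/2)) = 96*(721/(1711/2)) = 96*(721*(2/1711)) = 96*(1442/1711) = 138432/1711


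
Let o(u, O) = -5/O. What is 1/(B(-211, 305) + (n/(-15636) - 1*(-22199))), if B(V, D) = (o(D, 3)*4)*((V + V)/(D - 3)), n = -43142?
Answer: 1180518/26220573623 ≈ 4.5023e-5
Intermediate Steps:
B(V, D) = -40*V/(3*(-3 + D)) (B(V, D) = (-5/3*4)*((V + V)/(D - 3)) = (-5*1/3*4)*((2*V)/(-3 + D)) = (-5/3*4)*(2*V/(-3 + D)) = -40*V/(3*(-3 + D)))
1/(B(-211, 305) + (n/(-15636) - 1*(-22199))) = 1/(-40*(-211)/(-9 + 3*305) + (-43142/(-15636) - 1*(-22199))) = 1/(-40*(-211)/(-9 + 915) + (-43142*(-1/15636) + 22199)) = 1/(-40*(-211)/906 + (21571/7818 + 22199)) = 1/(-40*(-211)*1/906 + 173573353/7818) = 1/(4220/453 + 173573353/7818) = 1/(26220573623/1180518) = 1180518/26220573623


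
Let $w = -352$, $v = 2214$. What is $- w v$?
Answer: $779328$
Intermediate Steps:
$- w v = \left(-1\right) \left(-352\right) 2214 = 352 \cdot 2214 = 779328$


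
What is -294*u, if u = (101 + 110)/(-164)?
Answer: 31017/82 ≈ 378.26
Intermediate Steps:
u = -211/164 (u = 211*(-1/164) = -211/164 ≈ -1.2866)
-294*u = -294*(-211/164) = 31017/82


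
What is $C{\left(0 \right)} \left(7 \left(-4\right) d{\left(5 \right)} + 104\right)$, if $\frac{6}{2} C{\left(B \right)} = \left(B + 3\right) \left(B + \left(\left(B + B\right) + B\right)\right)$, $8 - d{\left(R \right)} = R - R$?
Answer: $0$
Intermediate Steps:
$d{\left(R \right)} = 8$ ($d{\left(R \right)} = 8 - \left(R - R\right) = 8 - 0 = 8 + 0 = 8$)
$C{\left(B \right)} = \frac{4 B \left(3 + B\right)}{3}$ ($C{\left(B \right)} = \frac{\left(B + 3\right) \left(B + \left(\left(B + B\right) + B\right)\right)}{3} = \frac{\left(3 + B\right) \left(B + \left(2 B + B\right)\right)}{3} = \frac{\left(3 + B\right) \left(B + 3 B\right)}{3} = \frac{\left(3 + B\right) 4 B}{3} = \frac{4 B \left(3 + B\right)}{3}$)
$C{\left(0 \right)} \left(7 \left(-4\right) d{\left(5 \right)} + 104\right) = \frac{4}{3} \cdot 0 \left(3 + 0\right) \left(7 \left(-4\right) 8 + 104\right) = \frac{4}{3} \cdot 0 \cdot 3 \left(\left(-28\right) 8 + 104\right) = 0 \left(-224 + 104\right) = 0 \left(-120\right) = 0$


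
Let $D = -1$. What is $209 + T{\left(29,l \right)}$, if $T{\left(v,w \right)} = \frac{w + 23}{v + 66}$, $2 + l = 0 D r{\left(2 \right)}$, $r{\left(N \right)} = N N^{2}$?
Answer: $\frac{19876}{95} \approx 209.22$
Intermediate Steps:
$r{\left(N \right)} = N^{3}$
$l = -2$ ($l = -2 + 0 \left(-1\right) 2^{3} = -2 + 0 \cdot 8 = -2 + 0 = -2$)
$T{\left(v,w \right)} = \frac{23 + w}{66 + v}$
$209 + T{\left(29,l \right)} = 209 + \frac{23 - 2}{66 + 29} = 209 + \frac{1}{95} \cdot 21 = 209 + \frac{21}{95} = \frac{19876}{95}$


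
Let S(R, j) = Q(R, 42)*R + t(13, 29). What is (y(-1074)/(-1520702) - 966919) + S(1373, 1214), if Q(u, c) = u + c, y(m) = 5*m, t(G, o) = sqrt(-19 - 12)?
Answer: 742008295161/760351 + I*sqrt(31) ≈ 9.7588e+5 + 5.5678*I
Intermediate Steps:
t(G, o) = I*sqrt(31) (t(G, o) = sqrt(-31) = I*sqrt(31))
Q(u, c) = c + u
S(R, j) = I*sqrt(31) + R*(42 + R) (S(R, j) = (42 + R)*R + I*sqrt(31) = R*(42 + R) + I*sqrt(31) = I*sqrt(31) + R*(42 + R))
(y(-1074)/(-1520702) - 966919) + S(1373, 1214) = ((5*(-1074))/(-1520702) - 966919) + (I*sqrt(31) + 1373*(42 + 1373)) = (-5370*(-1/1520702) - 966919) + (I*sqrt(31) + 1373*1415) = (2685/760351 - 966919) + (I*sqrt(31) + 1942795) = -735197825884/760351 + (1942795 + I*sqrt(31)) = 742008295161/760351 + I*sqrt(31)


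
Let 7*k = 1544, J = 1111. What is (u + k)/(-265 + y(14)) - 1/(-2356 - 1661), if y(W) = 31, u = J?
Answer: -106669/18746 ≈ -5.6902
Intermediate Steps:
u = 1111
k = 1544/7 (k = (⅐)*1544 = 1544/7 ≈ 220.57)
(u + k)/(-265 + y(14)) - 1/(-2356 - 1661) = (1111 + 1544/7)/(-265 + 31) - 1/(-2356 - 1661) = (9321/7)/(-234) - 1/(-4017) = (9321/7)*(-1/234) - 1*(-1/4017) = -239/42 + 1/4017 = -106669/18746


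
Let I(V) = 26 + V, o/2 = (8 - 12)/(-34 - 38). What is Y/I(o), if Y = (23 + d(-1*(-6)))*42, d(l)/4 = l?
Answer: 378/5 ≈ 75.600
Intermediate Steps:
d(l) = 4*l
Y = 1974 (Y = (23 + 4*(-1*(-6)))*42 = (23 + 4*6)*42 = (23 + 24)*42 = 47*42 = 1974)
o = 1/9 (o = 2*((8 - 12)/(-34 - 38)) = 2*(-4/(-72)) = 2*(-4*(-1/72)) = 2*(1/18) = 1/9 ≈ 0.11111)
Y/I(o) = 1974/(26 + 1/9) = 1974/(235/9) = 1974*(9/235) = 378/5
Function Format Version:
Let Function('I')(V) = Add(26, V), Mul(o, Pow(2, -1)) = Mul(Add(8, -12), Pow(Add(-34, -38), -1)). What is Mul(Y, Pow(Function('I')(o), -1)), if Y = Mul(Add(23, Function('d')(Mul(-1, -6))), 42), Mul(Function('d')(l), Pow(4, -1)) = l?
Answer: Rational(378, 5) ≈ 75.600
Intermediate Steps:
Function('d')(l) = Mul(4, l)
Y = 1974 (Y = Mul(Add(23, Mul(4, Mul(-1, -6))), 42) = Mul(Add(23, Mul(4, 6)), 42) = Mul(Add(23, 24), 42) = Mul(47, 42) = 1974)
o = Rational(1, 9) (o = Mul(2, Mul(Add(8, -12), Pow(Add(-34, -38), -1))) = Mul(2, Mul(-4, Pow(-72, -1))) = Mul(2, Mul(-4, Rational(-1, 72))) = Mul(2, Rational(1, 18)) = Rational(1, 9) ≈ 0.11111)
Mul(Y, Pow(Function('I')(o), -1)) = Mul(1974, Pow(Add(26, Rational(1, 9)), -1)) = Mul(1974, Pow(Rational(235, 9), -1)) = Mul(1974, Rational(9, 235)) = Rational(378, 5)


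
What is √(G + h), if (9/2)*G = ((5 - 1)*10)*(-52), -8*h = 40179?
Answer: 7*I*√16118/12 ≈ 74.058*I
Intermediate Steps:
h = -40179/8 (h = -⅛*40179 = -40179/8 ≈ -5022.4)
G = -4160/9 (G = 2*(((5 - 1)*10)*(-52))/9 = 2*((4*10)*(-52))/9 = 2*(40*(-52))/9 = (2/9)*(-2080) = -4160/9 ≈ -462.22)
√(G + h) = √(-4160/9 - 40179/8) = √(-394891/72) = 7*I*√16118/12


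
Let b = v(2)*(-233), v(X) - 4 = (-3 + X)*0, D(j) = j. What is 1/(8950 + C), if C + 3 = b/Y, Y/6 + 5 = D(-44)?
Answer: 147/1315675 ≈ 0.00011173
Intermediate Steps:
Y = -294 (Y = -30 + 6*(-44) = -30 - 264 = -294)
v(X) = 4 (v(X) = 4 + (-3 + X)*0 = 4 + 0 = 4)
b = -932 (b = 4*(-233) = -932)
C = 25/147 (C = -3 - 932/(-294) = -3 - 932*(-1/294) = -3 + 466/147 = 25/147 ≈ 0.17007)
1/(8950 + C) = 1/(8950 + 25/147) = 1/(1315675/147) = 147/1315675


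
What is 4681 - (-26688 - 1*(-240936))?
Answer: -209567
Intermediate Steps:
4681 - (-26688 - 1*(-240936)) = 4681 - (-26688 + 240936) = 4681 - 1*214248 = 4681 - 214248 = -209567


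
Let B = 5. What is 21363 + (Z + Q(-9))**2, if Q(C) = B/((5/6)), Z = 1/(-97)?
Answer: 201342028/9409 ≈ 21399.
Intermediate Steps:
Z = -1/97 ≈ -0.010309
Q(C) = 6 (Q(C) = 5/((5/6)) = 5/((5*(1/6))) = 5/(5/6) = 5*(6/5) = 6)
21363 + (Z + Q(-9))**2 = 21363 + (-1/97 + 6)**2 = 21363 + (581/97)**2 = 21363 + 337561/9409 = 201342028/9409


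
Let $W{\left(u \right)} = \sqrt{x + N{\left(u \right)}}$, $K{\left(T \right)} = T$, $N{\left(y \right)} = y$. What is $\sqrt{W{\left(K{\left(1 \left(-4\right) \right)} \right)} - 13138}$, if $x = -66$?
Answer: $\sqrt{-13138 + i \sqrt{70}} \approx 0.0365 + 114.62 i$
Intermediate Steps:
$W{\left(u \right)} = \sqrt{-66 + u}$
$\sqrt{W{\left(K{\left(1 \left(-4\right) \right)} \right)} - 13138} = \sqrt{\sqrt{-66 + 1 \left(-4\right)} - 13138} = \sqrt{\sqrt{-66 - 4} - 13138} = \sqrt{\sqrt{-70} - 13138} = \sqrt{i \sqrt{70} - 13138} = \sqrt{-13138 + i \sqrt{70}}$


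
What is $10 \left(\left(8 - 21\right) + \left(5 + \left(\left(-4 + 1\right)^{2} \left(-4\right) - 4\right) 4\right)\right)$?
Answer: $-1680$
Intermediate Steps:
$10 \left(\left(8 - 21\right) + \left(5 + \left(\left(-4 + 1\right)^{2} \left(-4\right) - 4\right) 4\right)\right) = 10 \left(\left(8 - 21\right) + \left(5 + \left(\left(-3\right)^{2} \left(-4\right) - 4\right) 4\right)\right) = 10 \left(-13 + \left(5 + \left(9 \left(-4\right) - 4\right) 4\right)\right) = 10 \left(-13 + \left(5 + \left(-36 - 4\right) 4\right)\right) = 10 \left(-13 + \left(5 - 160\right)\right) = 10 \left(-13 - 155\right) = 10 \left(-168\right) = -1680$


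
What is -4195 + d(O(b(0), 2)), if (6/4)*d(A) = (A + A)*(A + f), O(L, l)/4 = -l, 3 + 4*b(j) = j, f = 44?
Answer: -4579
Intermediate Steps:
b(j) = -3/4 + j/4
O(L, l) = -4*l (O(L, l) = 4*(-l) = -4*l)
d(A) = 4*A*(44 + A)/3 (d(A) = 2*((A + A)*(A + 44))/3 = 2*((2*A)*(44 + A))/3 = 2*(2*A*(44 + A))/3 = 4*A*(44 + A)/3)
-4195 + d(O(b(0), 2)) = -4195 + 4*(-4*2)*(44 - 4*2)/3 = -4195 + (4/3)*(-8)*(44 - 8) = -4195 + (4/3)*(-8)*36 = -4195 - 384 = -4579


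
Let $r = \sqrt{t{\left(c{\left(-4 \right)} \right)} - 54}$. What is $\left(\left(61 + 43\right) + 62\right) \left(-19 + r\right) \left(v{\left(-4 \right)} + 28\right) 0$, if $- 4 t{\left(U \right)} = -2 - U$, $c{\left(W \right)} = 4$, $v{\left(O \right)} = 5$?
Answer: $0$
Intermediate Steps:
$t{\left(U \right)} = \frac{1}{2} + \frac{U}{4}$ ($t{\left(U \right)} = - \frac{-2 - U}{4} = \frac{1}{2} + \frac{U}{4}$)
$r = \frac{i \sqrt{210}}{2}$ ($r = \sqrt{\left(\frac{1}{2} + \frac{1}{4} \cdot 4\right) - 54} = \sqrt{\left(\frac{1}{2} + 1\right) - 54} = \sqrt{\frac{3}{2} - 54} = \sqrt{- \frac{105}{2}} = \frac{i \sqrt{210}}{2} \approx 7.2457 i$)
$\left(\left(61 + 43\right) + 62\right) \left(-19 + r\right) \left(v{\left(-4 \right)} + 28\right) 0 = \left(\left(61 + 43\right) + 62\right) \left(-19 + \frac{i \sqrt{210}}{2}\right) \left(5 + 28\right) 0 = \left(104 + 62\right) \left(-19 + \frac{i \sqrt{210}}{2}\right) 33 \cdot 0 = 166 \left(-627 + \frac{33 i \sqrt{210}}{2}\right) 0 = \left(-104082 + 2739 i \sqrt{210}\right) 0 = 0$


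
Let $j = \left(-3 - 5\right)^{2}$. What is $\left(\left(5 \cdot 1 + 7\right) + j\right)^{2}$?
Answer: $5776$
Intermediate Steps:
$j = 64$ ($j = \left(-8\right)^{2} = 64$)
$\left(\left(5 \cdot 1 + 7\right) + j\right)^{2} = \left(\left(5 \cdot 1 + 7\right) + 64\right)^{2} = \left(\left(5 + 7\right) + 64\right)^{2} = \left(12 + 64\right)^{2} = 76^{2} = 5776$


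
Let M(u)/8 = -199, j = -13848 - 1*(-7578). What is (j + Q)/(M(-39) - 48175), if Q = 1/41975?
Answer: 263183249/2088969825 ≈ 0.12599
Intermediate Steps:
j = -6270 (j = -13848 + 7578 = -6270)
Q = 1/41975 ≈ 2.3824e-5
M(u) = -1592 (M(u) = 8*(-199) = -1592)
(j + Q)/(M(-39) - 48175) = (-6270 + 1/41975)/(-1592 - 48175) = -263183249/41975/(-49767) = -263183249/41975*(-1/49767) = 263183249/2088969825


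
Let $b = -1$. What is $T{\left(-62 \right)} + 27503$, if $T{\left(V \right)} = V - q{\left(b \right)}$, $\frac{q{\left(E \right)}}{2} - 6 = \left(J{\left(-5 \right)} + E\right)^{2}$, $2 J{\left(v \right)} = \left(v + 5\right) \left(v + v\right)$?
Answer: $27427$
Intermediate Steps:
$J{\left(v \right)} = v \left(5 + v\right)$ ($J{\left(v \right)} = \frac{\left(v + 5\right) \left(v + v\right)}{2} = \frac{\left(5 + v\right) 2 v}{2} = \frac{2 v \left(5 + v\right)}{2} = v \left(5 + v\right)$)
$q{\left(E \right)} = 12 + 2 E^{2}$ ($q{\left(E \right)} = 12 + 2 \left(- 5 \left(5 - 5\right) + E\right)^{2} = 12 + 2 \left(\left(-5\right) 0 + E\right)^{2} = 12 + 2 \left(0 + E\right)^{2} = 12 + 2 E^{2}$)
$T{\left(V \right)} = -14 + V$ ($T{\left(V \right)} = V - \left(12 + 2 \left(-1\right)^{2}\right) = V - \left(12 + 2 \cdot 1\right) = V - \left(12 + 2\right) = V - 14 = -14 + V$)
$T{\left(-62 \right)} + 27503 = \left(-14 - 62\right) + 27503 = -76 + 27503 = 27427$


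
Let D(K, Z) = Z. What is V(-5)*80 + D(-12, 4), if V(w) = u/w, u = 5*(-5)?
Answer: 404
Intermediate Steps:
u = -25
V(w) = -25/w
V(-5)*80 + D(-12, 4) = -25/(-5)*80 + 4 = -25*(-1/5)*80 + 4 = 5*80 + 4 = 400 + 4 = 404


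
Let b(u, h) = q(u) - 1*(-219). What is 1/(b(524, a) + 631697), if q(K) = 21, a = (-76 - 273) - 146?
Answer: 1/631937 ≈ 1.5824e-6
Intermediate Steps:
a = -495 (a = -349 - 146 = -495)
b(u, h) = 240 (b(u, h) = 21 - 1*(-219) = 21 + 219 = 240)
1/(b(524, a) + 631697) = 1/(240 + 631697) = 1/631937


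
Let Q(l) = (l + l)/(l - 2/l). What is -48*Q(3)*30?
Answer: -25920/7 ≈ -3702.9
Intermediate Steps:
Q(l) = 2*l/(l - 2/l) (Q(l) = (2*l)/(l - 2/l) = 2*l/(l - 2/l))
-48*Q(3)*30 = -96*3²/(-2 + 3²)*30 = -96*9/(-2 + 9)*30 = -96*9/7*30 = -48*18/7*30 = -864/7*30 = -25920/7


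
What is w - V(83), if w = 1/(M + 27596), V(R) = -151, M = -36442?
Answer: 1335745/8846 ≈ 151.00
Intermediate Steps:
w = -1/8846 (w = 1/(-36442 + 27596) = 1/(-8846) = -1/8846 ≈ -0.00011305)
w - V(83) = -1/8846 - 1*(-151) = -1/8846 + 151 = 1335745/8846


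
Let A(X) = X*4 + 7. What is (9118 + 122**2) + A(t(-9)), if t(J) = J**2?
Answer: 24333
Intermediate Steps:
A(X) = 7 + 4*X (A(X) = 4*X + 7 = 7 + 4*X)
(9118 + 122**2) + A(t(-9)) = (9118 + 122**2) + (7 + 4*(-9)**2) = (9118 + 14884) + (7 + 4*81) = 24002 + (7 + 324) = 24002 + 331 = 24333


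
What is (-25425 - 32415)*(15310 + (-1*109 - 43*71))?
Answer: -702640320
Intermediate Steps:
(-25425 - 32415)*(15310 + (-1*109 - 43*71)) = -57840*(15310 + (-109 - 3053)) = -57840*(15310 - 3162) = -57840*12148 = -702640320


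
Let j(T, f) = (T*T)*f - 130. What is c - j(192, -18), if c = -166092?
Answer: 497590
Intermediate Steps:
j(T, f) = -130 + f*T² (j(T, f) = T²*f - 130 = f*T² - 130 = -130 + f*T²)
c - j(192, -18) = -166092 - (-130 - 18*192²) = -166092 - (-130 - 18*36864) = -166092 - (-130 - 663552) = -166092 - 1*(-663682) = -166092 + 663682 = 497590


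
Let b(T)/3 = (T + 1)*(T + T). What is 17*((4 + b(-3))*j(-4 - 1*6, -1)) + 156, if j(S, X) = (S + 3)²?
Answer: 33476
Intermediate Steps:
j(S, X) = (3 + S)²
b(T) = 6*T*(1 + T) (b(T) = 3*((T + 1)*(T + T)) = 3*((1 + T)*(2*T)) = 3*(2*T*(1 + T)) = 6*T*(1 + T))
17*((4 + b(-3))*j(-4 - 1*6, -1)) + 156 = 17*((4 + 6*(-3)*(1 - 3))*(3 + (-4 - 1*6))²) + 156 = 17*((4 + 6*(-3)*(-2))*(3 + (-4 - 6))²) + 156 = 17*((4 + 36)*(3 - 10)²) + 156 = 17*(40*(-7)²) + 156 = 17*(40*49) + 156 = 17*1960 + 156 = 33320 + 156 = 33476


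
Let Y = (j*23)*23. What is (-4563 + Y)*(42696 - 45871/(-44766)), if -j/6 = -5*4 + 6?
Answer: 25404085218037/14922 ≈ 1.7025e+9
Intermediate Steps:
j = 84 (j = -6*(-5*4 + 6) = -6*(-20 + 6) = -6*(-14) = 84)
Y = 44436 (Y = (84*23)*23 = 1932*23 = 44436)
(-4563 + Y)*(42696 - 45871/(-44766)) = (-4563 + 44436)*(42696 - 45871/(-44766)) = 39873*(42696 - 45871*(-1/44766)) = 39873*(42696 + 45871/44766) = 39873*(1911375007/44766) = 25404085218037/14922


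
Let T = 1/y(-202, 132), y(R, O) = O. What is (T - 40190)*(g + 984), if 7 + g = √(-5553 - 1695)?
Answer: -5183062183/132 - 5305079*I*√453/33 ≈ -3.9266e+7 - 3.4216e+6*I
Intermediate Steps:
T = 1/132 ≈ 0.0075758
g = -7 + 4*I*√453 (g = -7 + √(-5553 - 1695) = -7 + √(-7248) = -7 + 4*I*√453 ≈ -7.0 + 85.135*I)
(T - 40190)*(g + 984) = (1/132 - 40190)*((-7 + 4*I*√453) + 984) = -5305079*(977 + 4*I*√453)/132 = -5183062183/132 - 5305079*I*√453/33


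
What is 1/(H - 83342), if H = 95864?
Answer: 1/12522 ≈ 7.9859e-5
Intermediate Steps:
1/(H - 83342) = 1/(95864 - 83342) = 1/12522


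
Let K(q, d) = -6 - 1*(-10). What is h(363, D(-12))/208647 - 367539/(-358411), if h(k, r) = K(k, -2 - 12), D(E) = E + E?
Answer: 76687343377/74781379917 ≈ 1.0255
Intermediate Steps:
D(E) = 2*E
K(q, d) = 4 (K(q, d) = -6 + 10 = 4)
h(k, r) = 4
h(363, D(-12))/208647 - 367539/(-358411) = 4/208647 - 367539/(-358411) = 4*(1/208647) - 367539*(-1/358411) = 4/208647 + 367539/358411 = 76687343377/74781379917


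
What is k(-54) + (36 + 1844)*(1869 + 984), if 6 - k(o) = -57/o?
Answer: 96545609/18 ≈ 5.3636e+6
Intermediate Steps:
k(o) = 6 + 57/o (k(o) = 6 - (-57)/o = 6 + 57/o)
k(-54) + (36 + 1844)*(1869 + 984) = (6 + 57/(-54)) + (36 + 1844)*(1869 + 984) = (6 + 57*(-1/54)) + 1880*2853 = (6 - 19/18) + 5363640 = 89/18 + 5363640 = 96545609/18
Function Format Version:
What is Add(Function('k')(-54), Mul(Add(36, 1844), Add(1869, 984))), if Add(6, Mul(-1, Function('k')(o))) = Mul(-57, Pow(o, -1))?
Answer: Rational(96545609, 18) ≈ 5.3636e+6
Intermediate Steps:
Function('k')(o) = Add(6, Mul(57, Pow(o, -1))) (Function('k')(o) = Add(6, Mul(-1, Mul(-57, Pow(o, -1)))) = Add(6, Mul(57, Pow(o, -1))))
Add(Function('k')(-54), Mul(Add(36, 1844), Add(1869, 984))) = Add(Add(6, Mul(57, Pow(-54, -1))), Mul(Add(36, 1844), Add(1869, 984))) = Add(Add(6, Mul(57, Rational(-1, 54))), Mul(1880, 2853)) = Add(Add(6, Rational(-19, 18)), 5363640) = Add(Rational(89, 18), 5363640) = Rational(96545609, 18)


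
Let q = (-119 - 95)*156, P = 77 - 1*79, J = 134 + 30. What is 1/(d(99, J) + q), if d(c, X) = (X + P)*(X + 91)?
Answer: 1/7926 ≈ 0.00012617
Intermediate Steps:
J = 164
P = -2 (P = 77 - 79 = -2)
q = -33384 (q = -214*156 = -33384)
d(c, X) = (-2 + X)*(91 + X) (d(c, X) = (X - 2)*(X + 91) = (-2 + X)*(91 + X))
1/(d(99, J) + q) = 1/((-182 + 164**2 + 89*164) - 33384) = 1/((-182 + 26896 + 14596) - 33384) = 1/(41310 - 33384) = 1/7926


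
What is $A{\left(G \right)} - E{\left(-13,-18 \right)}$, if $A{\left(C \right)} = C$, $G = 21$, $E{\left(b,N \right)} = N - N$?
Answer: $21$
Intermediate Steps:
$E{\left(b,N \right)} = 0$
$A{\left(G \right)} - E{\left(-13,-18 \right)} = 21 - 0 = 21 + 0 = 21$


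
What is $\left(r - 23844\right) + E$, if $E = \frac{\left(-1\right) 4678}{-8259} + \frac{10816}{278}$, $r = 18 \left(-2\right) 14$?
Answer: $- \frac{27906213434}{1148001} \approx -24309.0$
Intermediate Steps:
$r = -504$ ($r = \left(-36\right) 14 = -504$)
$E = \frac{45314914}{1148001}$ ($E = \left(-4678\right) \left(- \frac{1}{8259}\right) + 10816 \cdot \frac{1}{278} = \frac{4678}{8259} + \frac{5408}{139} = \frac{45314914}{1148001} \approx 39.473$)
$\left(r - 23844\right) + E = \left(-504 - 23844\right) + \frac{45314914}{1148001} = -24348 + \frac{45314914}{1148001} = - \frac{27906213434}{1148001}$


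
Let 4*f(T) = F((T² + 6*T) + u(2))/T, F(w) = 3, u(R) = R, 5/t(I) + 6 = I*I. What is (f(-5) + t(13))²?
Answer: 151321/10627600 ≈ 0.014238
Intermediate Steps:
t(I) = 5/(-6 + I²) (t(I) = 5/(-6 + I*I) = 5/(-6 + I²))
f(T) = 3/(4*T) (f(T) = (3/T)/4 = 3/(4*T))
(f(-5) + t(13))² = ((¾)/(-5) + 5/(-6 + 13²))² = ((¾)*(-⅕) + 5/(-6 + 169))² = (-3/20 + 5/163)² = (-389/3260)² = 151321/10627600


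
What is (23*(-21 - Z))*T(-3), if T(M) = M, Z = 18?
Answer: 2691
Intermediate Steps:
(23*(-21 - Z))*T(-3) = (23*(-21 - 1*18))*(-3) = (23*(-21 - 18))*(-3) = (23*(-39))*(-3) = -897*(-3) = 2691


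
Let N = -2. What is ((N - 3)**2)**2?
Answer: 625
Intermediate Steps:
((N - 3)**2)**2 = ((-2 - 3)**2)**2 = ((-5)**2)**2 = 25**2 = 625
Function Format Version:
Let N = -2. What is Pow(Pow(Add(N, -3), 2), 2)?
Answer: 625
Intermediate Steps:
Pow(Pow(Add(N, -3), 2), 2) = Pow(Pow(Add(-2, -3), 2), 2) = Pow(Pow(-5, 2), 2) = Pow(25, 2) = 625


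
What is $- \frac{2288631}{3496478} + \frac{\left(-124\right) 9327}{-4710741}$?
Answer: $- \frac{2245767749209}{5490334090066} \approx -0.40904$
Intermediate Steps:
$- \frac{2288631}{3496478} + \frac{\left(-124\right) 9327}{-4710741} = \left(-2288631\right) \frac{1}{3496478} - - \frac{385516}{1570247} = - \frac{2288631}{3496478} + \frac{385516}{1570247} = - \frac{2245767749209}{5490334090066}$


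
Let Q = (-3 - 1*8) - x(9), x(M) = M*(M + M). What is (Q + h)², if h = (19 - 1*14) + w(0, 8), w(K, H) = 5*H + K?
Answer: 16384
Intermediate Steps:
w(K, H) = K + 5*H
x(M) = 2*M² (x(M) = M*(2*M) = 2*M²)
h = 45 (h = (19 - 1*14) + (0 + 5*8) = (19 - 14) + (0 + 40) = 5 + 40 = 45)
Q = -173 (Q = (-3 - 1*8) - 2*9² = (-3 - 8) - 2*81 = -11 - 1*162 = -11 - 162 = -173)
(Q + h)² = (-173 + 45)² = (-128)² = 16384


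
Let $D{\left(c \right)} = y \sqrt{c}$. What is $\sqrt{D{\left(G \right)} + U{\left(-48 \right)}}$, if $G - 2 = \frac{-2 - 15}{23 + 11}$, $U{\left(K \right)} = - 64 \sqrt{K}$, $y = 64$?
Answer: $4 \sqrt{2 \sqrt{6} - 16 i \sqrt{3}} \approx 16.258 - 13.636 i$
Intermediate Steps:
$G = \frac{3}{2}$ ($G = 2 + \frac{-2 - 15}{23 + 11} = 2 - \frac{17}{34} = 2 - \frac{1}{2} = \frac{3}{2} \approx 1.5$)
$D{\left(c \right)} = 64 \sqrt{c}$
$\sqrt{D{\left(G \right)} + U{\left(-48 \right)}} = \sqrt{64 \sqrt{\frac{3}{2}} - 64 \sqrt{-48}} = \sqrt{64 \frac{\sqrt{6}}{2} - 64 \cdot 4 i \sqrt{3}} = \sqrt{32 \sqrt{6} - 256 i \sqrt{3}}$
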